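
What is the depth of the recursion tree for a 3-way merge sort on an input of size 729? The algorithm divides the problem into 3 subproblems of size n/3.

For divide and conquer with division factor 3:

Problem sizes at each level:
Level 0: 729
Level 1: 243
Level 2: 81
Level 3: 27
Level 4: 9
Level 5: 3
Level 6: 1

The root is level 0 and the size-1 base case is level 6 (the tree spans levels 0 through 6, i.e. 7 levels counting the root), so the depth is the number of divisions: log_3(729) = 6

The recursion tree depth is log_3(729) = 6. At each level, the problem size is divided by 3, so it takes 6 divisions to reduce to a base case of size 1. The algorithm makes 3 recursive calls at each level.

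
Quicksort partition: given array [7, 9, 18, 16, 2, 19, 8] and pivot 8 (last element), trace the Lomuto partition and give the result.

Lomuto partition with pivot = 8:

Initial array: [7, 9, 18, 16, 2, 19, 8]

arr[0]=7 <= 8: swap with position 0, array becomes [7, 9, 18, 16, 2, 19, 8]
arr[1]=9 > 8: no swap
arr[2]=18 > 8: no swap
arr[3]=16 > 8: no swap
arr[4]=2 <= 8: swap with position 1, array becomes [7, 2, 18, 16, 9, 19, 8]
arr[5]=19 > 8: no swap

Place pivot at position 2: [7, 2, 8, 16, 9, 19, 18]
Pivot position: 2

After partitioning with pivot 8, the array becomes [7, 2, 8, 16, 9, 19, 18]. The pivot is placed at index 2. All elements to the left of the pivot are <= 8, and all elements to the right are > 8.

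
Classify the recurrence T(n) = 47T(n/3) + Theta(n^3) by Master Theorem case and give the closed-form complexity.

Master Theorem for T(n) = 47T(n/3) + O(n^3):

a = 47, b = 3, c = 3
log_b(a) = log_3(47) = 3.5046

Case 1: c = 3 < log_3(47) = 3.5046
T(n) = O(n^(log_3 47))

For T(n) = 47T(n/3) + O(n^3): log_3(47) = 3.5046. This is Case 1 of the Master Theorem (c < log_b(a), work dominated by leaves), giving O(n^(log_3 47)).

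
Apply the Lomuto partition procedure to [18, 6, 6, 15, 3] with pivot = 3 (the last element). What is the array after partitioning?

Lomuto partition with pivot = 3:

Initial array: [18, 6, 6, 15, 3]

arr[0]=18 > 3: no swap
arr[1]=6 > 3: no swap
arr[2]=6 > 3: no swap
arr[3]=15 > 3: no swap

Place pivot at position 0: [3, 6, 6, 15, 18]
Pivot position: 0

After partitioning with pivot 3, the array becomes [3, 6, 6, 15, 18]. The pivot is placed at index 0. All elements to the left of the pivot are <= 3, and all elements to the right are > 3.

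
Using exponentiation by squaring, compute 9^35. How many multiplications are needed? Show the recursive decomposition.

Computing 9^35 by squaring (build up from 9^1; each line after the first costs one multiplication):

9^1 = 9
9^2 = (9^1)^2 = 9^2 = 81
9^4 = (9^2)^2 = 81^2 = 6561
9^8 = (9^4)^2 = 6561^2 = 43046721
9^16 = (9^8)^2 = 43046721^2 = 1853020188851841
9^17 = 9 * 9^16 = 9 * 1853020188851841 = 16677181699666569
9^34 = (9^17)^2 = 16677181699666569^2 = 278128389443693511257285776231761
9^35 = 9 * 9^34 = 9 * 278128389443693511257285776231761 = 2503155504993241601315571986085849

Result: 2503155504993241601315571986085849
Multiplications needed: 7 (7 lines after 9^1)

9^35 = 2503155504993241601315571986085849. Using exponentiation by squaring, this requires 7 multiplications. The key idea: if the exponent is even, square the half-power; if odd, multiply by the base once.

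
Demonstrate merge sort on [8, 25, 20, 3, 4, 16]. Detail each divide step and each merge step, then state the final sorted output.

Merge sort trace:

Split: [8, 25, 20, 3, 4, 16] -> [8, 25, 20] and [3, 4, 16]
  Split: [8, 25, 20] -> [8] and [25, 20]
    Split: [25, 20] -> [25] and [20]
    Merge: [25] + [20] -> [20, 25]
  Merge: [8] + [20, 25] -> [8, 20, 25]
  Split: [3, 4, 16] -> [3] and [4, 16]
    Split: [4, 16] -> [4] and [16]
    Merge: [4] + [16] -> [4, 16]
  Merge: [3] + [4, 16] -> [3, 4, 16]
Merge: [8, 20, 25] + [3, 4, 16] -> [3, 4, 8, 16, 20, 25]

Final sorted array: [3, 4, 8, 16, 20, 25]

The merge sort proceeds by recursively splitting the array and merging sorted halves.
After all merges, the sorted array is [3, 4, 8, 16, 20, 25].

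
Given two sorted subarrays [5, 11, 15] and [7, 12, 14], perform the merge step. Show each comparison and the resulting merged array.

Merging process:

Compare 5 vs 7: take 5 from left. Merged: [5]
Compare 11 vs 7: take 7 from right. Merged: [5, 7]
Compare 11 vs 12: take 11 from left. Merged: [5, 7, 11]
Compare 15 vs 12: take 12 from right. Merged: [5, 7, 11, 12]
Compare 15 vs 14: take 14 from right. Merged: [5, 7, 11, 12, 14]
Append remaining from left: [15]. Merged: [5, 7, 11, 12, 14, 15]

Final merged array: [5, 7, 11, 12, 14, 15]
Total comparisons: 5

The merged array is [5, 7, 11, 12, 14, 15], requiring 5 comparisons. The merge step runs in O(n) time where n is the total number of elements.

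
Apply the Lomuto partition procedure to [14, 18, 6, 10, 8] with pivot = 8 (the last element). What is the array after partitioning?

Lomuto partition with pivot = 8:

Initial array: [14, 18, 6, 10, 8]

arr[0]=14 > 8: no swap
arr[1]=18 > 8: no swap
arr[2]=6 <= 8: swap with position 0, array becomes [6, 18, 14, 10, 8]
arr[3]=10 > 8: no swap

Place pivot at position 1: [6, 8, 14, 10, 18]
Pivot position: 1

After partitioning with pivot 8, the array becomes [6, 8, 14, 10, 18]. The pivot is placed at index 1. All elements to the left of the pivot are <= 8, and all elements to the right are > 8.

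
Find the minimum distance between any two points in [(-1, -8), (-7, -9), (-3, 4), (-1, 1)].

Computing all pairwise distances among 4 points:

d((-1, -8), (-7, -9)) = 6.0828
d((-1, -8), (-3, 4)) = 12.1655
d((-1, -8), (-1, 1)) = 9.0
d((-7, -9), (-3, 4)) = 13.6015
d((-7, -9), (-1, 1)) = 11.6619
d((-3, 4), (-1, 1)) = 3.6056 <-- minimum

Closest pair: (-3, 4) and (-1, 1) with distance 3.6056

The closest pair is (-3, 4) and (-1, 1) with Euclidean distance 3.6056. For 4 points, brute-force pairwise comparison is shown above. For large n, the divide-and-conquer algorithm (sort by x, recurse on halves, check the dividing strip) achieves O(n log n).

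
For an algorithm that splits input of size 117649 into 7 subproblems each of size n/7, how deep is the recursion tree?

For divide and conquer with division factor 7:

Problem sizes at each level:
Level 0: 117649
Level 1: 16807
Level 2: 2401
Level 3: 343
Level 4: 49
Level 5: 7
Level 6: 1

The root is level 0 and the size-1 base case is level 6 (the tree spans levels 0 through 6, i.e. 7 levels counting the root), so the depth is the number of divisions: log_7(117649) = 6

The recursion tree depth is log_7(117649) = 6. At each level, the problem size is divided by 7, so it takes 6 divisions to reduce to a base case of size 1. The algorithm makes 7 recursive calls at each level.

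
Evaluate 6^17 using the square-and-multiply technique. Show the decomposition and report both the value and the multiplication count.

Computing 6^17 by squaring (build up from 6^1; each line after the first costs one multiplication):

6^1 = 6
6^2 = (6^1)^2 = 6^2 = 36
6^4 = (6^2)^2 = 36^2 = 1296
6^8 = (6^4)^2 = 1296^2 = 1679616
6^16 = (6^8)^2 = 1679616^2 = 2821109907456
6^17 = 6 * 6^16 = 6 * 2821109907456 = 16926659444736

Result: 16926659444736
Multiplications needed: 5 (5 lines after 6^1)

6^17 = 16926659444736. Using exponentiation by squaring, this requires 5 multiplications. The key idea: if the exponent is even, square the half-power; if odd, multiply by the base once.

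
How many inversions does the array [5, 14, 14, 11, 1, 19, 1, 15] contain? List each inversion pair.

Finding inversions in [5, 14, 14, 11, 1, 19, 1, 15]:

(0, 4): arr[0]=5 > arr[4]=1
(0, 6): arr[0]=5 > arr[6]=1
(1, 3): arr[1]=14 > arr[3]=11
(1, 4): arr[1]=14 > arr[4]=1
(1, 6): arr[1]=14 > arr[6]=1
(2, 3): arr[2]=14 > arr[3]=11
(2, 4): arr[2]=14 > arr[4]=1
(2, 6): arr[2]=14 > arr[6]=1
(3, 4): arr[3]=11 > arr[4]=1
(3, 6): arr[3]=11 > arr[6]=1
(5, 6): arr[5]=19 > arr[6]=1
(5, 7): arr[5]=19 > arr[7]=15

Total inversions: 12

The array has 12 inversion(s): (0,4), (0,6), (1,3), (1,4), (1,6), (2,3), (2,4), (2,6), (3,4), (3,6), (5,6), (5,7). Each pair (i,j) satisfies i < j and arr[i] > arr[j].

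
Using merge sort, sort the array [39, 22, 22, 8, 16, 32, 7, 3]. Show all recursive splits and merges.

Merge sort trace:

Split: [39, 22, 22, 8, 16, 32, 7, 3] -> [39, 22, 22, 8] and [16, 32, 7, 3]
  Split: [39, 22, 22, 8] -> [39, 22] and [22, 8]
    Split: [39, 22] -> [39] and [22]
    Merge: [39] + [22] -> [22, 39]
    Split: [22, 8] -> [22] and [8]
    Merge: [22] + [8] -> [8, 22]
  Merge: [22, 39] + [8, 22] -> [8, 22, 22, 39]
  Split: [16, 32, 7, 3] -> [16, 32] and [7, 3]
    Split: [16, 32] -> [16] and [32]
    Merge: [16] + [32] -> [16, 32]
    Split: [7, 3] -> [7] and [3]
    Merge: [7] + [3] -> [3, 7]
  Merge: [16, 32] + [3, 7] -> [3, 7, 16, 32]
Merge: [8, 22, 22, 39] + [3, 7, 16, 32] -> [3, 7, 8, 16, 22, 22, 32, 39]

Final sorted array: [3, 7, 8, 16, 22, 22, 32, 39]

The merge sort proceeds by recursively splitting the array and merging sorted halves.
After all merges, the sorted array is [3, 7, 8, 16, 22, 22, 32, 39].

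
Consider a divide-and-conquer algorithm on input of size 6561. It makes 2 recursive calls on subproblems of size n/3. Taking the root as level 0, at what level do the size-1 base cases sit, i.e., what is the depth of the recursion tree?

For divide and conquer with division factor 3:

Problem sizes at each level:
Level 0: 6561
Level 1: 2187
Level 2: 729
Level 3: 243
Level 4: 81
Level 5: 27
Level 6: 9
Level 7: 3
Level 8: 1

The root is level 0 and the size-1 base case is level 8 (the tree spans levels 0 through 8, i.e. 9 levels counting the root), so the depth is the number of divisions: log_3(6561) = 8

The recursion tree depth is log_3(6561) = 8. At each level, the problem size is divided by 3, so it takes 8 divisions to reduce to a base case of size 1. The algorithm makes 2 recursive calls at each level.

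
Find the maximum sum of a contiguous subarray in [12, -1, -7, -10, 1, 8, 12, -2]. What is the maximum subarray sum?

Using Kadane's algorithm on [12, -1, -7, -10, 1, 8, 12, -2]:

Scanning through the array:
Position 1 (value -1): max_ending_here = 11, max_so_far = 12
Position 2 (value -7): max_ending_here = 4, max_so_far = 12
Position 3 (value -10): max_ending_here = -6, max_so_far = 12
Position 4 (value 1): max_ending_here = 1, max_so_far = 12
Position 5 (value 8): max_ending_here = 9, max_so_far = 12
Position 6 (value 12): max_ending_here = 21, max_so_far = 21
Position 7 (value -2): max_ending_here = 19, max_so_far = 21

Maximum subarray: [1, 8, 12]
Maximum sum: 21

The maximum subarray is [1, 8, 12] with sum 21. This subarray runs from index 4 to index 6.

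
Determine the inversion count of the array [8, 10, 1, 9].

Finding inversions in [8, 10, 1, 9]:

(0, 2): arr[0]=8 > arr[2]=1
(1, 2): arr[1]=10 > arr[2]=1
(1, 3): arr[1]=10 > arr[3]=9

Total inversions: 3

The array has 3 inversion(s): (0,2), (1,2), (1,3). Each pair (i,j) satisfies i < j and arr[i] > arr[j].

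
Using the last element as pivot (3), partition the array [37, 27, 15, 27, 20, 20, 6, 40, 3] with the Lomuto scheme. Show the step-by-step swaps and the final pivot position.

Lomuto partition with pivot = 3:

Initial array: [37, 27, 15, 27, 20, 20, 6, 40, 3]

arr[0]=37 > 3: no swap
arr[1]=27 > 3: no swap
arr[2]=15 > 3: no swap
arr[3]=27 > 3: no swap
arr[4]=20 > 3: no swap
arr[5]=20 > 3: no swap
arr[6]=6 > 3: no swap
arr[7]=40 > 3: no swap

Place pivot at position 0: [3, 27, 15, 27, 20, 20, 6, 40, 37]
Pivot position: 0

After partitioning with pivot 3, the array becomes [3, 27, 15, 27, 20, 20, 6, 40, 37]. The pivot is placed at index 0. All elements to the left of the pivot are <= 3, and all elements to the right are > 3.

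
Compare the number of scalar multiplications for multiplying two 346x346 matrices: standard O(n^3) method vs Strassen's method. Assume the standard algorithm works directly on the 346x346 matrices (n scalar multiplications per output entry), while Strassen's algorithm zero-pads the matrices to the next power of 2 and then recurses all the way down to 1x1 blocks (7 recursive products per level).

Matrix multiplication for 346x346 matrices:

Strassen's algorithm requires power-of-2 dimensions. Pad 346x346 to 512x512 (next power of 2).

Standard algorithm: 346^3 = 41421736 multiplications
Strassen's algorithm: 7^(log2(512)) = 7^9 = 40353607 multiplications
Savings: 41421736 - 40353607 = 1068129 multiplications

Standard: 41421736 multiplications (346^3). Strassen: 40353607 multiplications (7^9, after padding to 512x512). Strassen reduces 8 recursive multiplications to 7 at each level.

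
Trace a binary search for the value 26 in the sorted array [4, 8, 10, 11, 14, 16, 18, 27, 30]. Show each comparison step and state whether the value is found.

Binary search for 26 in [4, 8, 10, 11, 14, 16, 18, 27, 30]:

lo=0, hi=8, mid=4, arr[mid]=14 -> 14 < 26, search right half
lo=5, hi=8, mid=6, arr[mid]=18 -> 18 < 26, search right half
lo=7, hi=8, mid=7, arr[mid]=27 -> 27 > 26, search left half
lo=7 > hi=6, target 26 not found

Binary search determines that 26 is not in the array after 3 comparisons. The search space was exhausted without finding the target.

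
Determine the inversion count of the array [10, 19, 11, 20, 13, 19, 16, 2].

Finding inversions in [10, 19, 11, 20, 13, 19, 16, 2]:

(0, 7): arr[0]=10 > arr[7]=2
(1, 2): arr[1]=19 > arr[2]=11
(1, 4): arr[1]=19 > arr[4]=13
(1, 6): arr[1]=19 > arr[6]=16
(1, 7): arr[1]=19 > arr[7]=2
(2, 7): arr[2]=11 > arr[7]=2
(3, 4): arr[3]=20 > arr[4]=13
(3, 5): arr[3]=20 > arr[5]=19
(3, 6): arr[3]=20 > arr[6]=16
(3, 7): arr[3]=20 > arr[7]=2
(4, 7): arr[4]=13 > arr[7]=2
(5, 6): arr[5]=19 > arr[6]=16
(5, 7): arr[5]=19 > arr[7]=2
(6, 7): arr[6]=16 > arr[7]=2

Total inversions: 14

The array has 14 inversion(s): (0,7), (1,2), (1,4), (1,6), (1,7), (2,7), (3,4), (3,5), (3,6), (3,7), (4,7), (5,6), (5,7), (6,7). Each pair (i,j) satisfies i < j and arr[i] > arr[j].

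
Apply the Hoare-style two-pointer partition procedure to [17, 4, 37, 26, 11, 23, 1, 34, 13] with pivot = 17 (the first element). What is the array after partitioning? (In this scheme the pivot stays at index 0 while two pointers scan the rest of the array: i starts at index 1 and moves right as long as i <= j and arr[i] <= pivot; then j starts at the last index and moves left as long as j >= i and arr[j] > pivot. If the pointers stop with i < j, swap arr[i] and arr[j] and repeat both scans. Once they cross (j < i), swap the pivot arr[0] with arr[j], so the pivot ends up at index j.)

Hoare-style two-pointer partition with pivot = 17:

Initial array: [17, 4, 37, 26, 11, 23, 1, 34, 13]

Pointers start at i = 1, j = 8.
i stops at index 2 (arr[2]=37 > 17), j stops at index 8 (arr[8]=13 <= 17): swap arr[2] and arr[8], array becomes [17, 4, 13, 26, 11, 23, 1, 34, 37]
i stops at index 3 (arr[3]=26 > 17), j stops at index 6 (arr[6]=1 <= 17): swap arr[3] and arr[6], array becomes [17, 4, 13, 1, 11, 23, 26, 34, 37]
i ends at 5, j ends at 4: the pointers have crossed (j < i), so scanning stops.

Swap pivot arr[0] with arr[4] to place pivot at position 4: [11, 4, 13, 1, 17, 23, 26, 34, 37]
Pivot position: 4

After partitioning with pivot 17, the array becomes [11, 4, 13, 1, 17, 23, 26, 34, 37]. The pivot is placed at index 4. All elements to the left of the pivot are <= 17, and all elements to the right are > 17.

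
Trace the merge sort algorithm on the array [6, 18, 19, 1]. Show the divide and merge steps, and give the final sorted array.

Merge sort trace:

Split: [6, 18, 19, 1] -> [6, 18] and [19, 1]
  Split: [6, 18] -> [6] and [18]
  Merge: [6] + [18] -> [6, 18]
  Split: [19, 1] -> [19] and [1]
  Merge: [19] + [1] -> [1, 19]
Merge: [6, 18] + [1, 19] -> [1, 6, 18, 19]

Final sorted array: [1, 6, 18, 19]

The merge sort proceeds by recursively splitting the array and merging sorted halves.
After all merges, the sorted array is [1, 6, 18, 19].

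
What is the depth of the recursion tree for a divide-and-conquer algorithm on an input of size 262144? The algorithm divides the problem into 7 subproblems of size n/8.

For divide and conquer with division factor 8:

Problem sizes at each level:
Level 0: 262144
Level 1: 32768
Level 2: 4096
Level 3: 512
Level 4: 64
Level 5: 8
Level 6: 1

The root is level 0 and the size-1 base case is level 6 (the tree spans levels 0 through 6, i.e. 7 levels counting the root), so the depth is the number of divisions: log_8(262144) = 6

The recursion tree depth is log_8(262144) = 6. At each level, the problem size is divided by 8, so it takes 6 divisions to reduce to a base case of size 1. The algorithm makes 7 recursive calls at each level.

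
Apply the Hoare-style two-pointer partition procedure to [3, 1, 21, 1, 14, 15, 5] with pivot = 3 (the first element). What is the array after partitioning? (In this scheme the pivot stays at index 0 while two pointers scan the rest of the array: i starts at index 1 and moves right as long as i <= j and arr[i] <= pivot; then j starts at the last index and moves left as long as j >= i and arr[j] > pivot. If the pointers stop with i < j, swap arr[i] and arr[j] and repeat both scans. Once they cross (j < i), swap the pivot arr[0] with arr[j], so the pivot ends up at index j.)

Hoare-style two-pointer partition with pivot = 3:

Initial array: [3, 1, 21, 1, 14, 15, 5]

Pointers start at i = 1, j = 6.
i stops at index 2 (arr[2]=21 > 3), j stops at index 3 (arr[3]=1 <= 3): swap arr[2] and arr[3], array becomes [3, 1, 1, 21, 14, 15, 5]
i ends at 3, j ends at 2: the pointers have crossed (j < i), so scanning stops.

Swap pivot arr[0] with arr[2] to place pivot at position 2: [1, 1, 3, 21, 14, 15, 5]
Pivot position: 2

After partitioning with pivot 3, the array becomes [1, 1, 3, 21, 14, 15, 5]. The pivot is placed at index 2. All elements to the left of the pivot are <= 3, and all elements to the right are > 3.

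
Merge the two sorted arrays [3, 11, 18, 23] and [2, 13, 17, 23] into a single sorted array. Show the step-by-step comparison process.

Merging process:

Compare 3 vs 2: take 2 from right. Merged: [2]
Compare 3 vs 13: take 3 from left. Merged: [2, 3]
Compare 11 vs 13: take 11 from left. Merged: [2, 3, 11]
Compare 18 vs 13: take 13 from right. Merged: [2, 3, 11, 13]
Compare 18 vs 17: take 17 from right. Merged: [2, 3, 11, 13, 17]
Compare 18 vs 23: take 18 from left. Merged: [2, 3, 11, 13, 17, 18]
Compare 23 vs 23: take 23 from left. Merged: [2, 3, 11, 13, 17, 18, 23]
Append remaining from right: [23]. Merged: [2, 3, 11, 13, 17, 18, 23, 23]

Final merged array: [2, 3, 11, 13, 17, 18, 23, 23]
Total comparisons: 7

The merged array is [2, 3, 11, 13, 17, 18, 23, 23], requiring 7 comparisons. The merge step runs in O(n) time where n is the total number of elements.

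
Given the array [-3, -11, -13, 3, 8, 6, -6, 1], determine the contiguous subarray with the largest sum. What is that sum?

Using Kadane's algorithm on [-3, -11, -13, 3, 8, 6, -6, 1]:

Scanning through the array:
Position 1 (value -11): max_ending_here = -11, max_so_far = -3
Position 2 (value -13): max_ending_here = -13, max_so_far = -3
Position 3 (value 3): max_ending_here = 3, max_so_far = 3
Position 4 (value 8): max_ending_here = 11, max_so_far = 11
Position 5 (value 6): max_ending_here = 17, max_so_far = 17
Position 6 (value -6): max_ending_here = 11, max_so_far = 17
Position 7 (value 1): max_ending_here = 12, max_so_far = 17

Maximum subarray: [3, 8, 6]
Maximum sum: 17

The maximum subarray is [3, 8, 6] with sum 17. This subarray runs from index 3 to index 5.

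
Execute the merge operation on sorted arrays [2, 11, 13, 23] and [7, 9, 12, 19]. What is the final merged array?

Merging process:

Compare 2 vs 7: take 2 from left. Merged: [2]
Compare 11 vs 7: take 7 from right. Merged: [2, 7]
Compare 11 vs 9: take 9 from right. Merged: [2, 7, 9]
Compare 11 vs 12: take 11 from left. Merged: [2, 7, 9, 11]
Compare 13 vs 12: take 12 from right. Merged: [2, 7, 9, 11, 12]
Compare 13 vs 19: take 13 from left. Merged: [2, 7, 9, 11, 12, 13]
Compare 23 vs 19: take 19 from right. Merged: [2, 7, 9, 11, 12, 13, 19]
Append remaining from left: [23]. Merged: [2, 7, 9, 11, 12, 13, 19, 23]

Final merged array: [2, 7, 9, 11, 12, 13, 19, 23]
Total comparisons: 7

The merged array is [2, 7, 9, 11, 12, 13, 19, 23], requiring 7 comparisons. The merge step runs in O(n) time where n is the total number of elements.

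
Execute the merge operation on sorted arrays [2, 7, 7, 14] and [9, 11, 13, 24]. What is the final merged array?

Merging process:

Compare 2 vs 9: take 2 from left. Merged: [2]
Compare 7 vs 9: take 7 from left. Merged: [2, 7]
Compare 7 vs 9: take 7 from left. Merged: [2, 7, 7]
Compare 14 vs 9: take 9 from right. Merged: [2, 7, 7, 9]
Compare 14 vs 11: take 11 from right. Merged: [2, 7, 7, 9, 11]
Compare 14 vs 13: take 13 from right. Merged: [2, 7, 7, 9, 11, 13]
Compare 14 vs 24: take 14 from left. Merged: [2, 7, 7, 9, 11, 13, 14]
Append remaining from right: [24]. Merged: [2, 7, 7, 9, 11, 13, 14, 24]

Final merged array: [2, 7, 7, 9, 11, 13, 14, 24]
Total comparisons: 7

The merged array is [2, 7, 7, 9, 11, 13, 14, 24], requiring 7 comparisons. The merge step runs in O(n) time where n is the total number of elements.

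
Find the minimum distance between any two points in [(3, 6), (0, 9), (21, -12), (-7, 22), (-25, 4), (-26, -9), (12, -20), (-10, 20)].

Computing all pairwise distances among 8 points:

d((3, 6), (0, 9)) = 4.2426
d((3, 6), (21, -12)) = 25.4558
d((3, 6), (-7, 22)) = 18.868
d((3, 6), (-25, 4)) = 28.0713
d((3, 6), (-26, -9)) = 32.6497
d((3, 6), (12, -20)) = 27.5136
d((3, 6), (-10, 20)) = 19.105
d((0, 9), (21, -12)) = 29.6985
d((0, 9), (-7, 22)) = 14.7648
d((0, 9), (-25, 4)) = 25.4951
d((0, 9), (-26, -9)) = 31.6228
d((0, 9), (12, -20)) = 31.3847
d((0, 9), (-10, 20)) = 14.8661
d((21, -12), (-7, 22)) = 44.0454
d((21, -12), (-25, 4)) = 48.7032
d((21, -12), (-26, -9)) = 47.0956
d((21, -12), (12, -20)) = 12.0416
d((21, -12), (-10, 20)) = 44.5533
d((-7, 22), (-25, 4)) = 25.4558
d((-7, 22), (-26, -9)) = 36.3593
d((-7, 22), (12, -20)) = 46.0977
d((-7, 22), (-10, 20)) = 3.6056 <-- minimum
d((-25, 4), (-26, -9)) = 13.0384
d((-25, 4), (12, -20)) = 44.1022
d((-25, 4), (-10, 20)) = 21.9317
d((-26, -9), (12, -20)) = 39.5601
d((-26, -9), (-10, 20)) = 33.121
d((12, -20), (-10, 20)) = 45.6508

Closest pair: (-7, 22) and (-10, 20) with distance 3.6056

The closest pair is (-7, 22) and (-10, 20) with Euclidean distance 3.6056. For 8 points, brute-force pairwise comparison is shown above. For large n, the divide-and-conquer algorithm (sort by x, recurse on halves, check the dividing strip) achieves O(n log n).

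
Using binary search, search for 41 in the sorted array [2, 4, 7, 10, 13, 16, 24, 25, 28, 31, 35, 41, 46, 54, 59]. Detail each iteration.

Binary search for 41 in [2, 4, 7, 10, 13, 16, 24, 25, 28, 31, 35, 41, 46, 54, 59]:

lo=0, hi=14, mid=7, arr[mid]=25 -> 25 < 41, search right half
lo=8, hi=14, mid=11, arr[mid]=41 -> Found target at index 11!

Binary search finds 41 at index 11 after 2 comparisons. The search repeatedly halves the search space by comparing with the middle element.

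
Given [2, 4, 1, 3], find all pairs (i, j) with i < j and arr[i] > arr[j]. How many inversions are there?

Finding inversions in [2, 4, 1, 3]:

(0, 2): arr[0]=2 > arr[2]=1
(1, 2): arr[1]=4 > arr[2]=1
(1, 3): arr[1]=4 > arr[3]=3

Total inversions: 3

The array has 3 inversion(s): (0,2), (1,2), (1,3). Each pair (i,j) satisfies i < j and arr[i] > arr[j].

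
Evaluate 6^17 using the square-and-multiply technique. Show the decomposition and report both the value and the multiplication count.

Computing 6^17 by squaring (build up from 6^1; each line after the first costs one multiplication):

6^1 = 6
6^2 = (6^1)^2 = 6^2 = 36
6^4 = (6^2)^2 = 36^2 = 1296
6^8 = (6^4)^2 = 1296^2 = 1679616
6^16 = (6^8)^2 = 1679616^2 = 2821109907456
6^17 = 6 * 6^16 = 6 * 2821109907456 = 16926659444736

Result: 16926659444736
Multiplications needed: 5 (5 lines after 6^1)

6^17 = 16926659444736. Using exponentiation by squaring, this requires 5 multiplications. The key idea: if the exponent is even, square the half-power; if odd, multiply by the base once.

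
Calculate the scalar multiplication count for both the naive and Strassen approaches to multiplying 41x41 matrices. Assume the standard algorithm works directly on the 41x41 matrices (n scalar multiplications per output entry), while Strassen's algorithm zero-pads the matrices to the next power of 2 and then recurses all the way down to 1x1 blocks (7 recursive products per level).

Matrix multiplication for 41x41 matrices:

Strassen's algorithm requires power-of-2 dimensions. Pad 41x41 to 64x64 (next power of 2).

Standard algorithm: 41^3 = 68921 multiplications
Strassen's algorithm: 7^(log2(64)) = 7^6 = 117649 multiplications
Difference: 68921 - 117649 = -48728 (Strassen uses MORE here due to padding overhead — for small or just-over-power-of-2 n, padding can outweigh the per-level savings)

Standard: 68921 multiplications (41^3). Strassen: 117649 multiplications (7^6, after padding to 64x64). Strassen reduces 8 recursive multiplications to 7 at each level.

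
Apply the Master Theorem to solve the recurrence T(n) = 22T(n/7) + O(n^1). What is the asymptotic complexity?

Master Theorem for T(n) = 22T(n/7) + O(n^1):

a = 22, b = 7, c = 1
log_b(a) = log_7(22) = 1.5885

Case 1: c = 1 < log_7(22) = 1.5885
T(n) = O(n^(log_7 22))

For T(n) = 22T(n/7) + O(n^1): log_7(22) = 1.5885. This is Case 1 of the Master Theorem (c < log_b(a), work dominated by leaves), giving O(n^(log_7 22)).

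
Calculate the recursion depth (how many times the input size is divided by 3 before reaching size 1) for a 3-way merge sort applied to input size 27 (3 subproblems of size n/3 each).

For divide and conquer with division factor 3:

Problem sizes at each level:
Level 0: 27
Level 1: 9
Level 2: 3
Level 3: 1

The root is level 0 and the size-1 base case is level 3 (the tree spans levels 0 through 3, i.e. 4 levels counting the root), so the depth is the number of divisions: log_3(27) = 3

The recursion tree depth is log_3(27) = 3. At each level, the problem size is divided by 3, so it takes 3 divisions to reduce to a base case of size 1. The algorithm makes 3 recursive calls at each level.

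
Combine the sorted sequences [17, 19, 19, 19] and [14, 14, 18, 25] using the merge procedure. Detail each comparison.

Merging process:

Compare 17 vs 14: take 14 from right. Merged: [14]
Compare 17 vs 14: take 14 from right. Merged: [14, 14]
Compare 17 vs 18: take 17 from left. Merged: [14, 14, 17]
Compare 19 vs 18: take 18 from right. Merged: [14, 14, 17, 18]
Compare 19 vs 25: take 19 from left. Merged: [14, 14, 17, 18, 19]
Compare 19 vs 25: take 19 from left. Merged: [14, 14, 17, 18, 19, 19]
Compare 19 vs 25: take 19 from left. Merged: [14, 14, 17, 18, 19, 19, 19]
Append remaining from right: [25]. Merged: [14, 14, 17, 18, 19, 19, 19, 25]

Final merged array: [14, 14, 17, 18, 19, 19, 19, 25]
Total comparisons: 7

The merged array is [14, 14, 17, 18, 19, 19, 19, 25], requiring 7 comparisons. The merge step runs in O(n) time where n is the total number of elements.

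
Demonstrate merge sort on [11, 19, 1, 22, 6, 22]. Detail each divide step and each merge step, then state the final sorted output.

Merge sort trace:

Split: [11, 19, 1, 22, 6, 22] -> [11, 19, 1] and [22, 6, 22]
  Split: [11, 19, 1] -> [11] and [19, 1]
    Split: [19, 1] -> [19] and [1]
    Merge: [19] + [1] -> [1, 19]
  Merge: [11] + [1, 19] -> [1, 11, 19]
  Split: [22, 6, 22] -> [22] and [6, 22]
    Split: [6, 22] -> [6] and [22]
    Merge: [6] + [22] -> [6, 22]
  Merge: [22] + [6, 22] -> [6, 22, 22]
Merge: [1, 11, 19] + [6, 22, 22] -> [1, 6, 11, 19, 22, 22]

Final sorted array: [1, 6, 11, 19, 22, 22]

The merge sort proceeds by recursively splitting the array and merging sorted halves.
After all merges, the sorted array is [1, 6, 11, 19, 22, 22].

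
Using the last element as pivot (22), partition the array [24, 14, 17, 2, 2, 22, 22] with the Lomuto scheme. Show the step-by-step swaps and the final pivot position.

Lomuto partition with pivot = 22:

Initial array: [24, 14, 17, 2, 2, 22, 22]

arr[0]=24 > 22: no swap
arr[1]=14 <= 22: swap with position 0, array becomes [14, 24, 17, 2, 2, 22, 22]
arr[2]=17 <= 22: swap with position 1, array becomes [14, 17, 24, 2, 2, 22, 22]
arr[3]=2 <= 22: swap with position 2, array becomes [14, 17, 2, 24, 2, 22, 22]
arr[4]=2 <= 22: swap with position 3, array becomes [14, 17, 2, 2, 24, 22, 22]
arr[5]=22 <= 22: swap with position 4, array becomes [14, 17, 2, 2, 22, 24, 22]

Place pivot at position 5: [14, 17, 2, 2, 22, 22, 24]
Pivot position: 5

After partitioning with pivot 22, the array becomes [14, 17, 2, 2, 22, 22, 24]. The pivot is placed at index 5. All elements to the left of the pivot are <= 22, and all elements to the right are > 22.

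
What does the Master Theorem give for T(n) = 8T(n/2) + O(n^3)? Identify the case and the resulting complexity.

Master Theorem for T(n) = 8T(n/2) + O(n^3):

a = 8, b = 2, c = 3
log_b(a) = log_2(8) = 3.0000

Case 2: c = 3 = log_2(8) = 3.0000
T(n) = O(n^3 log n) = O(n^3 log n)

For T(n) = 8T(n/2) + O(n^3): log_2(8) = 3.0000. This is Case 2 of the Master Theorem (c = log_b(a), equal work at all levels), giving O(n^3 log n).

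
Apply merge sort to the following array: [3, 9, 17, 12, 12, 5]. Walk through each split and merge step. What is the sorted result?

Merge sort trace:

Split: [3, 9, 17, 12, 12, 5] -> [3, 9, 17] and [12, 12, 5]
  Split: [3, 9, 17] -> [3] and [9, 17]
    Split: [9, 17] -> [9] and [17]
    Merge: [9] + [17] -> [9, 17]
  Merge: [3] + [9, 17] -> [3, 9, 17]
  Split: [12, 12, 5] -> [12] and [12, 5]
    Split: [12, 5] -> [12] and [5]
    Merge: [12] + [5] -> [5, 12]
  Merge: [12] + [5, 12] -> [5, 12, 12]
Merge: [3, 9, 17] + [5, 12, 12] -> [3, 5, 9, 12, 12, 17]

Final sorted array: [3, 5, 9, 12, 12, 17]

The merge sort proceeds by recursively splitting the array and merging sorted halves.
After all merges, the sorted array is [3, 5, 9, 12, 12, 17].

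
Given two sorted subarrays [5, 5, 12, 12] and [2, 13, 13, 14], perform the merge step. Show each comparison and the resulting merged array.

Merging process:

Compare 5 vs 2: take 2 from right. Merged: [2]
Compare 5 vs 13: take 5 from left. Merged: [2, 5]
Compare 5 vs 13: take 5 from left. Merged: [2, 5, 5]
Compare 12 vs 13: take 12 from left. Merged: [2, 5, 5, 12]
Compare 12 vs 13: take 12 from left. Merged: [2, 5, 5, 12, 12]
Append remaining from right: [13, 13, 14]. Merged: [2, 5, 5, 12, 12, 13, 13, 14]

Final merged array: [2, 5, 5, 12, 12, 13, 13, 14]
Total comparisons: 5

The merged array is [2, 5, 5, 12, 12, 13, 13, 14], requiring 5 comparisons. The merge step runs in O(n) time where n is the total number of elements.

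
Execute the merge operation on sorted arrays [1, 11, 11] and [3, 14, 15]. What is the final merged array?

Merging process:

Compare 1 vs 3: take 1 from left. Merged: [1]
Compare 11 vs 3: take 3 from right. Merged: [1, 3]
Compare 11 vs 14: take 11 from left. Merged: [1, 3, 11]
Compare 11 vs 14: take 11 from left. Merged: [1, 3, 11, 11]
Append remaining from right: [14, 15]. Merged: [1, 3, 11, 11, 14, 15]

Final merged array: [1, 3, 11, 11, 14, 15]
Total comparisons: 4

The merged array is [1, 3, 11, 11, 14, 15], requiring 4 comparisons. The merge step runs in O(n) time where n is the total number of elements.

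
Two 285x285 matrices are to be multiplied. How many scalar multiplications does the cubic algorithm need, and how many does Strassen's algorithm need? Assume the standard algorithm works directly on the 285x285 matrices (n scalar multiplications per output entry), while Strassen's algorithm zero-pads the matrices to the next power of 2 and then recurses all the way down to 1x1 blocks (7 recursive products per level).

Matrix multiplication for 285x285 matrices:

Strassen's algorithm requires power-of-2 dimensions. Pad 285x285 to 512x512 (next power of 2).

Standard algorithm: 285^3 = 23149125 multiplications
Strassen's algorithm: 7^(log2(512)) = 7^9 = 40353607 multiplications
Difference: 23149125 - 40353607 = -17204482 (Strassen uses MORE here due to padding overhead — for small or just-over-power-of-2 n, padding can outweigh the per-level savings)

Standard: 23149125 multiplications (285^3). Strassen: 40353607 multiplications (7^9, after padding to 512x512). Strassen reduces 8 recursive multiplications to 7 at each level.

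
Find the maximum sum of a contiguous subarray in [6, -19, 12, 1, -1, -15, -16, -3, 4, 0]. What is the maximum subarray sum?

Using Kadane's algorithm on [6, -19, 12, 1, -1, -15, -16, -3, 4, 0]:

Scanning through the array:
Position 1 (value -19): max_ending_here = -13, max_so_far = 6
Position 2 (value 12): max_ending_here = 12, max_so_far = 12
Position 3 (value 1): max_ending_here = 13, max_so_far = 13
Position 4 (value -1): max_ending_here = 12, max_so_far = 13
Position 5 (value -15): max_ending_here = -3, max_so_far = 13
Position 6 (value -16): max_ending_here = -16, max_so_far = 13
Position 7 (value -3): max_ending_here = -3, max_so_far = 13
Position 8 (value 4): max_ending_here = 4, max_so_far = 13
Position 9 (value 0): max_ending_here = 4, max_so_far = 13

Maximum subarray: [12, 1]
Maximum sum: 13

The maximum subarray is [12, 1] with sum 13. This subarray runs from index 2 to index 3.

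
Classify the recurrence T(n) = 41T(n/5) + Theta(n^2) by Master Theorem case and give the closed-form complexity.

Master Theorem for T(n) = 41T(n/5) + O(n^2):

a = 41, b = 5, c = 2
log_b(a) = log_5(41) = 2.3074

Case 1: c = 2 < log_5(41) = 2.3074
T(n) = O(n^(log_5 41))

For T(n) = 41T(n/5) + O(n^2): log_5(41) = 2.3074. This is Case 1 of the Master Theorem (c < log_b(a), work dominated by leaves), giving O(n^(log_5 41)).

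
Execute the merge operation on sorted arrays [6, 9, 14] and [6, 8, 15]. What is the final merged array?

Merging process:

Compare 6 vs 6: take 6 from left. Merged: [6]
Compare 9 vs 6: take 6 from right. Merged: [6, 6]
Compare 9 vs 8: take 8 from right. Merged: [6, 6, 8]
Compare 9 vs 15: take 9 from left. Merged: [6, 6, 8, 9]
Compare 14 vs 15: take 14 from left. Merged: [6, 6, 8, 9, 14]
Append remaining from right: [15]. Merged: [6, 6, 8, 9, 14, 15]

Final merged array: [6, 6, 8, 9, 14, 15]
Total comparisons: 5

The merged array is [6, 6, 8, 9, 14, 15], requiring 5 comparisons. The merge step runs in O(n) time where n is the total number of elements.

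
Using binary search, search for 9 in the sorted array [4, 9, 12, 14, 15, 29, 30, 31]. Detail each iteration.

Binary search for 9 in [4, 9, 12, 14, 15, 29, 30, 31]:

lo=0, hi=7, mid=3, arr[mid]=14 -> 14 > 9, search left half
lo=0, hi=2, mid=1, arr[mid]=9 -> Found target at index 1!

Binary search finds 9 at index 1 after 2 comparisons. The search repeatedly halves the search space by comparing with the middle element.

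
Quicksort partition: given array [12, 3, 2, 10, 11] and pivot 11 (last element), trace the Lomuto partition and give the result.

Lomuto partition with pivot = 11:

Initial array: [12, 3, 2, 10, 11]

arr[0]=12 > 11: no swap
arr[1]=3 <= 11: swap with position 0, array becomes [3, 12, 2, 10, 11]
arr[2]=2 <= 11: swap with position 1, array becomes [3, 2, 12, 10, 11]
arr[3]=10 <= 11: swap with position 2, array becomes [3, 2, 10, 12, 11]

Place pivot at position 3: [3, 2, 10, 11, 12]
Pivot position: 3

After partitioning with pivot 11, the array becomes [3, 2, 10, 11, 12]. The pivot is placed at index 3. All elements to the left of the pivot are <= 11, and all elements to the right are > 11.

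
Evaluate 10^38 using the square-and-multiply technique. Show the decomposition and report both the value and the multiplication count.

Computing 10^38 by squaring (build up from 10^1; each line after the first costs one multiplication):

10^1 = 10
10^2 = (10^1)^2 = 10^2 = 100
10^4 = (10^2)^2 = 100^2 = 10000
10^8 = (10^4)^2 = 10000^2 = 100000000
10^9 = 10 * 10^8 = 10 * 100000000 = 1000000000
10^18 = (10^9)^2 = 1000000000^2 = 1000000000000000000
10^19 = 10 * 10^18 = 10 * 1000000000000000000 = 10000000000000000000
10^38 = (10^19)^2 = 10000000000000000000^2 = 100000000000000000000000000000000000000

Result: 100000000000000000000000000000000000000
Multiplications needed: 7 (7 lines after 10^1)

10^38 = 100000000000000000000000000000000000000. Using exponentiation by squaring, this requires 7 multiplications. The key idea: if the exponent is even, square the half-power; if odd, multiply by the base once.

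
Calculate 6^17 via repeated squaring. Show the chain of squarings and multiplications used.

Computing 6^17 by squaring (build up from 6^1; each line after the first costs one multiplication):

6^1 = 6
6^2 = (6^1)^2 = 6^2 = 36
6^4 = (6^2)^2 = 36^2 = 1296
6^8 = (6^4)^2 = 1296^2 = 1679616
6^16 = (6^8)^2 = 1679616^2 = 2821109907456
6^17 = 6 * 6^16 = 6 * 2821109907456 = 16926659444736

Result: 16926659444736
Multiplications needed: 5 (5 lines after 6^1)

6^17 = 16926659444736. Using exponentiation by squaring, this requires 5 multiplications. The key idea: if the exponent is even, square the half-power; if odd, multiply by the base once.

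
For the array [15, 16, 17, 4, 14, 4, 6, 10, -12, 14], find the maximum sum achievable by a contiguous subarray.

Using Kadane's algorithm on [15, 16, 17, 4, 14, 4, 6, 10, -12, 14]:

Scanning through the array:
Position 1 (value 16): max_ending_here = 31, max_so_far = 31
Position 2 (value 17): max_ending_here = 48, max_so_far = 48
Position 3 (value 4): max_ending_here = 52, max_so_far = 52
Position 4 (value 14): max_ending_here = 66, max_so_far = 66
Position 5 (value 4): max_ending_here = 70, max_so_far = 70
Position 6 (value 6): max_ending_here = 76, max_so_far = 76
Position 7 (value 10): max_ending_here = 86, max_so_far = 86
Position 8 (value -12): max_ending_here = 74, max_so_far = 86
Position 9 (value 14): max_ending_here = 88, max_so_far = 88

Maximum subarray: [15, 16, 17, 4, 14, 4, 6, 10, -12, 14]
Maximum sum: 88

The maximum subarray is [15, 16, 17, 4, 14, 4, 6, 10, -12, 14] with sum 88. This subarray runs from index 0 to index 9.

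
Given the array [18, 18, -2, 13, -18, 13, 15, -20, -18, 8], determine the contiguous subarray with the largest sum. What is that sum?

Using Kadane's algorithm on [18, 18, -2, 13, -18, 13, 15, -20, -18, 8]:

Scanning through the array:
Position 1 (value 18): max_ending_here = 36, max_so_far = 36
Position 2 (value -2): max_ending_here = 34, max_so_far = 36
Position 3 (value 13): max_ending_here = 47, max_so_far = 47
Position 4 (value -18): max_ending_here = 29, max_so_far = 47
Position 5 (value 13): max_ending_here = 42, max_so_far = 47
Position 6 (value 15): max_ending_here = 57, max_so_far = 57
Position 7 (value -20): max_ending_here = 37, max_so_far = 57
Position 8 (value -18): max_ending_here = 19, max_so_far = 57
Position 9 (value 8): max_ending_here = 27, max_so_far = 57

Maximum subarray: [18, 18, -2, 13, -18, 13, 15]
Maximum sum: 57

The maximum subarray is [18, 18, -2, 13, -18, 13, 15] with sum 57. This subarray runs from index 0 to index 6.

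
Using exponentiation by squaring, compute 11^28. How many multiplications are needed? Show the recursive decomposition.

Computing 11^28 by squaring (build up from 11^1; each line after the first costs one multiplication):

11^1 = 11
11^2 = (11^1)^2 = 11^2 = 121
11^3 = 11 * 11^2 = 11 * 121 = 1331
11^6 = (11^3)^2 = 1331^2 = 1771561
11^7 = 11 * 11^6 = 11 * 1771561 = 19487171
11^14 = (11^7)^2 = 19487171^2 = 379749833583241
11^28 = (11^14)^2 = 379749833583241^2 = 144209936106499234037676064081

Result: 144209936106499234037676064081
Multiplications needed: 6 (6 lines after 11^1)

11^28 = 144209936106499234037676064081. Using exponentiation by squaring, this requires 6 multiplications. The key idea: if the exponent is even, square the half-power; if odd, multiply by the base once.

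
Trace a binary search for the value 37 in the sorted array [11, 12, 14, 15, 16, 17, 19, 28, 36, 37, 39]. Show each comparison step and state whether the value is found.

Binary search for 37 in [11, 12, 14, 15, 16, 17, 19, 28, 36, 37, 39]:

lo=0, hi=10, mid=5, arr[mid]=17 -> 17 < 37, search right half
lo=6, hi=10, mid=8, arr[mid]=36 -> 36 < 37, search right half
lo=9, hi=10, mid=9, arr[mid]=37 -> Found target at index 9!

Binary search finds 37 at index 9 after 3 comparisons. The search repeatedly halves the search space by comparing with the middle element.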